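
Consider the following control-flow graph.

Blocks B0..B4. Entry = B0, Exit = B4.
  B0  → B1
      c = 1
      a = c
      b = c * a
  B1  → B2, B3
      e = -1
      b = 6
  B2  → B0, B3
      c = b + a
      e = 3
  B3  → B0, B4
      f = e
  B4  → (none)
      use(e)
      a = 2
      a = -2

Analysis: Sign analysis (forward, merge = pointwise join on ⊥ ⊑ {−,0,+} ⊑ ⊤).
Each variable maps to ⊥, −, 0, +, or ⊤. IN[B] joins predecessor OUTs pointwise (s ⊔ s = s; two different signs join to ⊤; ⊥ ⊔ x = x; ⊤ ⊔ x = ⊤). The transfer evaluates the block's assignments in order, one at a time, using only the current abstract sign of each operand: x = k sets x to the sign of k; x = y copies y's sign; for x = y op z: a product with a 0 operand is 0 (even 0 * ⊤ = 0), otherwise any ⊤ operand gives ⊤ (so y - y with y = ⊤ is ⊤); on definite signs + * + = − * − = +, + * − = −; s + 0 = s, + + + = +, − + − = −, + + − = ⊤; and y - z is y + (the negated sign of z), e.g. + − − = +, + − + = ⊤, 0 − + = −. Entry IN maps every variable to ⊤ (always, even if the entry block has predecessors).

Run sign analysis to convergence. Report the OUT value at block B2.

Answer: {a: +, b: +, c: +, d: ⊤, e: +, f: ⊤}

Trace:
Per-block solution:
  B0:  IN=(all ⊤)  OUT={a:+, b:+, c:+; rest ⊤}
  B1:  IN={a:+, b:+, c:+; rest ⊤}  OUT={a:+, b:+, c:+, e:-; rest ⊤}
  B2:  IN={a:+, b:+, c:+, e:-; rest ⊤}  OUT={a:+, b:+, c:+, e:+; rest ⊤}
  B3:  IN={a:+, b:+, c:+; rest ⊤}  OUT={a:+, b:+, c:+; rest ⊤}
  B4:  IN={a:+, b:+, c:+; rest ⊤}  OUT={a:-, b:+, c:+; rest ⊤}

Merge at B2: IN[B2] = OUT[B1] = {a: +, b: +, c: +, d: ⊤, e: -, f: ⊤}
Applying B2's transfer function to that IN value gives OUT[B2] (row B2 above).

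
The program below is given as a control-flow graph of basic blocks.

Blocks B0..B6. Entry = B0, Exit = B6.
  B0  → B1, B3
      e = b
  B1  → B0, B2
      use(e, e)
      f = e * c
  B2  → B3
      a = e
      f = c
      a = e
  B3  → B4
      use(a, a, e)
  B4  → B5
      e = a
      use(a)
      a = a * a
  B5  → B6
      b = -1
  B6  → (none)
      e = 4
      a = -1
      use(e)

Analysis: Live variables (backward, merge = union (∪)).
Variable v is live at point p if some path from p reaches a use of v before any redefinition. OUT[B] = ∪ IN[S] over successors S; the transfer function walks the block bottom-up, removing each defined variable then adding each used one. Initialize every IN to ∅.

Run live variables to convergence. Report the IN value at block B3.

Answer: {a, e}

Derivation:
Converged values:
  B0:  IN={a, b, c}  OUT={a, b, c, e}
  B1:  IN={a, b, c, e}  OUT={a, b, c, e}
  B2:  IN={c, e}  OUT={a, e}
  B3:  IN={a, e}  OUT={a}
  B4:  IN={a}  OUT={}
  B5:  IN={}  OUT={}
  B6:  IN={}  OUT={}

Merge at B3: OUT[B3] = IN[B4] = {a}
Applying B3's transfer function to that OUT value gives IN[B3] (row B3 above).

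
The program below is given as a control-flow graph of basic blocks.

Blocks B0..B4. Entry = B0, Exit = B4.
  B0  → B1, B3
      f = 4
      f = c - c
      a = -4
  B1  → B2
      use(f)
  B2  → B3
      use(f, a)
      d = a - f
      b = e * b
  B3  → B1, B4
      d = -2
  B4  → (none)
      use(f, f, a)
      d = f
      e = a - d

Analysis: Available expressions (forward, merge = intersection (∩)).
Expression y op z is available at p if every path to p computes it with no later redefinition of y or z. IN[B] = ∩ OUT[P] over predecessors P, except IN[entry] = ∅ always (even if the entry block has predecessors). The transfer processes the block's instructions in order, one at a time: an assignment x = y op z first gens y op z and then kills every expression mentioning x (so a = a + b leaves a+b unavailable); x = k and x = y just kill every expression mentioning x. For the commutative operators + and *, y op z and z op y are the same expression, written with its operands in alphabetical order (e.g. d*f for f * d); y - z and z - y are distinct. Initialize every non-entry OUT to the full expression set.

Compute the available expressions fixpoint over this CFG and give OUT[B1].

Answer: {c-c}

Trace:
Fixpoint table:
  B0:  IN={}  OUT={c-c}
  B1:  IN={c-c}  OUT={c-c}
  B2:  IN={c-c}  OUT={a-f, c-c}
  B3:  IN={c-c}  OUT={c-c}
  B4:  IN={c-c}  OUT={a-d, c-c}

Merge at B1: IN[B1] = OUT[B0] ∩ OUT[B3] = {c-c}
Applying B1's transfer function to that IN value gives OUT[B1] (row B1 above).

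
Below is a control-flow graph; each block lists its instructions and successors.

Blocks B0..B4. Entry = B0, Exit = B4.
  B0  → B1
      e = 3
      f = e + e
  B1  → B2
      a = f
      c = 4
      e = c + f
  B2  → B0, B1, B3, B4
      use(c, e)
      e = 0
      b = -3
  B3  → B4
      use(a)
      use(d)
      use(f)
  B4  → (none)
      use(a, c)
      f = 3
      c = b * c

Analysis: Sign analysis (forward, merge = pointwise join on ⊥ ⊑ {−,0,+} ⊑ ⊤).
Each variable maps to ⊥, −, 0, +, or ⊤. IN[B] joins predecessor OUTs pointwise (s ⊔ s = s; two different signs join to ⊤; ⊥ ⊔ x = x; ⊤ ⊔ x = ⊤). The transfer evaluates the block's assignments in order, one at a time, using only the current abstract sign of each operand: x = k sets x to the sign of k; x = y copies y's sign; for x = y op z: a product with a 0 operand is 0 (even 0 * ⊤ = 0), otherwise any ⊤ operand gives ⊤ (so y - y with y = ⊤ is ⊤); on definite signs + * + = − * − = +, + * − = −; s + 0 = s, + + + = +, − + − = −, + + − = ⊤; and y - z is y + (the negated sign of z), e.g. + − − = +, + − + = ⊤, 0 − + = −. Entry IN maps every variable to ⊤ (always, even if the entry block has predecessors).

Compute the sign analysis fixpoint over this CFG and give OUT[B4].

Converged values:
  B0:   IN=(all ⊤)   OUT={e:+, f:+; rest ⊤}
  B1:   IN={f:+; rest ⊤}   OUT={a:+, c:+, e:+, f:+; rest ⊤}
  B2:   IN={a:+, c:+, e:+, f:+; rest ⊤}   OUT={a:+, b:-, c:+, e:0, f:+; rest ⊤}
  B3:   IN={a:+, b:-, c:+, e:0, f:+; rest ⊤}   OUT={a:+, b:-, c:+, e:0, f:+; rest ⊤}
  B4:   IN={a:+, b:-, c:+, e:0, f:+; rest ⊤}   OUT={a:+, b:-, c:-, e:0, f:+; rest ⊤}

Merge at B4: IN[B4] = OUT[B2] ⊔ OUT[B3] = {a: +, b: -, c: +, d: ⊤, e: 0, f: +}
Applying B4's transfer function to that IN value gives OUT[B4] (row B4 above).

Answer: {a: +, b: -, c: -, d: ⊤, e: 0, f: +}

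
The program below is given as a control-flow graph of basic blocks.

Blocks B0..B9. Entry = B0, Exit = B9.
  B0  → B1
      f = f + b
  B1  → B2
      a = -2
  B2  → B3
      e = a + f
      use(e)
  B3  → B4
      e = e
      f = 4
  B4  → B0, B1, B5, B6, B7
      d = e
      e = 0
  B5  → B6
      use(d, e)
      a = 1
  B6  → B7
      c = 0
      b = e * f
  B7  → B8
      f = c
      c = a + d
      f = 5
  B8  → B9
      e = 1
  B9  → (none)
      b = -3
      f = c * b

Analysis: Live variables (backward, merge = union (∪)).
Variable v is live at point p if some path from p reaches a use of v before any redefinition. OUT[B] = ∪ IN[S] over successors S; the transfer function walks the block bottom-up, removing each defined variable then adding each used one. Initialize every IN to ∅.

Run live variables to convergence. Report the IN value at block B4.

Per-block solution:
  B0:  IN={b, c, f}  OUT={b, c, f}
  B1:  IN={b, c, f}  OUT={a, b, c, f}
  B2:  IN={a, b, c, f}  OUT={a, b, c, e}
  B3:  IN={a, b, c, e}  OUT={a, b, c, e, f}
  B4:  IN={a, b, c, e, f}  OUT={a, b, c, d, e, f}
  B5:  IN={d, e, f}  OUT={a, d, e, f}
  B6:  IN={a, d, e, f}  OUT={a, c, d}
  B7:  IN={a, c, d}  OUT={c}
  B8:  IN={c}  OUT={c}
  B9:  IN={c}  OUT={}

Merge at B4: OUT[B4] = IN[B0] ⊔ IN[B1] ⊔ IN[B5] ⊔ IN[B6] ⊔ IN[B7] = {a, b, c, d, e, f}
Applying B4's transfer function to that OUT value gives IN[B4] (row B4 above).

Answer: {a, b, c, e, f}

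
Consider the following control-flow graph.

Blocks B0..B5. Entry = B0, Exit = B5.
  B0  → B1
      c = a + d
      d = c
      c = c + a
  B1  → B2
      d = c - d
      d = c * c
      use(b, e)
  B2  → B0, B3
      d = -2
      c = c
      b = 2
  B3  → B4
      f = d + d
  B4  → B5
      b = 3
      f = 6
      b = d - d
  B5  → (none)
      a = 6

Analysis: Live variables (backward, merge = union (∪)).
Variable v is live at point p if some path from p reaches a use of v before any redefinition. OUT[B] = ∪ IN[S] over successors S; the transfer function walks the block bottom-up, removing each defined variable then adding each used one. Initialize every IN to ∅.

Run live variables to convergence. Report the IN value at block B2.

Converged values:
  B0:  IN={a, b, d, e}  OUT={a, b, c, d, e}
  B1:  IN={a, b, c, d, e}  OUT={a, c, e}
  B2:  IN={a, c, e}  OUT={a, b, d, e}
  B3:  IN={d}  OUT={d}
  B4:  IN={d}  OUT={}
  B5:  IN={}  OUT={}

Merge at B2: OUT[B2] = IN[B0] ⊔ IN[B3] = {a, b, d, e}
Applying B2's transfer function to that OUT value gives IN[B2] (row B2 above).

Answer: {a, c, e}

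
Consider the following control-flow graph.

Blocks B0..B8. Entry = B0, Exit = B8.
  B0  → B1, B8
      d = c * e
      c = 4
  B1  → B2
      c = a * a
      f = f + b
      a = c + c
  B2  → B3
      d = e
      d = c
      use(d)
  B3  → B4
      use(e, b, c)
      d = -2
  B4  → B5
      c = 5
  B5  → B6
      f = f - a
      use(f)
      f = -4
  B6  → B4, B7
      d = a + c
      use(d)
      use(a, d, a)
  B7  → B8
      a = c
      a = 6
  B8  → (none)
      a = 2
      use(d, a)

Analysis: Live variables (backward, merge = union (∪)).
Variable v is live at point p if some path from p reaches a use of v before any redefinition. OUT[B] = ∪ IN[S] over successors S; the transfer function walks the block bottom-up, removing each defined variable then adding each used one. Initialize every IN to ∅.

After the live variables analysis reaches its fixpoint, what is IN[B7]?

Answer: {c, d}

Derivation:
Per-block solution:
  B0:   IN={a, b, c, e, f}   OUT={a, b, d, e, f}
  B1:   IN={a, b, e, f}   OUT={a, b, c, e, f}
  B2:   IN={a, b, c, e, f}   OUT={a, b, c, e, f}
  B3:   IN={a, b, c, e, f}   OUT={a, f}
  B4:   IN={a, f}   OUT={a, c, f}
  B5:   IN={a, c, f}   OUT={a, c, f}
  B6:   IN={a, c, f}   OUT={a, c, d, f}
  B7:   IN={c, d}   OUT={d}
  B8:   IN={d}   OUT={}

Merge at B7: OUT[B7] = IN[B8] = {d}
Applying B7's transfer function to that OUT value gives IN[B7] (row B7 above).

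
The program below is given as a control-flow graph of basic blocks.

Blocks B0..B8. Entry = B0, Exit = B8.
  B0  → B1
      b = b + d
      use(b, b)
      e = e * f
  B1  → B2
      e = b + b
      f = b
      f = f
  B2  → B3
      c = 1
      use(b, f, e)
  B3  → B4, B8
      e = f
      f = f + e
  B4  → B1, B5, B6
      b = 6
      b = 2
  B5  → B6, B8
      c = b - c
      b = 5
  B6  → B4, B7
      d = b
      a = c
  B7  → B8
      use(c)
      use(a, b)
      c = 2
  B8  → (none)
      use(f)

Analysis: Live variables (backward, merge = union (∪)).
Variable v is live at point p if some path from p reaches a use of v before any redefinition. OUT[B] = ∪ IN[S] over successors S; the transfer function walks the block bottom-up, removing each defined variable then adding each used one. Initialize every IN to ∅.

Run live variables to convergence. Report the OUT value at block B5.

Answer: {b, c, f}

Working:
Per-block solution:
  B0:  IN={b, d, e, f}  OUT={b}
  B1:  IN={b}  OUT={b, e, f}
  B2:  IN={b, e, f}  OUT={c, f}
  B3:  IN={c, f}  OUT={c, f}
  B4:  IN={c, f}  OUT={b, c, f}
  B5:  IN={b, c, f}  OUT={b, c, f}
  B6:  IN={b, c, f}  OUT={a, b, c, f}
  B7:  IN={a, b, c, f}  OUT={f}
  B8:  IN={f}  OUT={}

Merge at B5: OUT[B5] = IN[B6] ⊔ IN[B8] = {b, c, f}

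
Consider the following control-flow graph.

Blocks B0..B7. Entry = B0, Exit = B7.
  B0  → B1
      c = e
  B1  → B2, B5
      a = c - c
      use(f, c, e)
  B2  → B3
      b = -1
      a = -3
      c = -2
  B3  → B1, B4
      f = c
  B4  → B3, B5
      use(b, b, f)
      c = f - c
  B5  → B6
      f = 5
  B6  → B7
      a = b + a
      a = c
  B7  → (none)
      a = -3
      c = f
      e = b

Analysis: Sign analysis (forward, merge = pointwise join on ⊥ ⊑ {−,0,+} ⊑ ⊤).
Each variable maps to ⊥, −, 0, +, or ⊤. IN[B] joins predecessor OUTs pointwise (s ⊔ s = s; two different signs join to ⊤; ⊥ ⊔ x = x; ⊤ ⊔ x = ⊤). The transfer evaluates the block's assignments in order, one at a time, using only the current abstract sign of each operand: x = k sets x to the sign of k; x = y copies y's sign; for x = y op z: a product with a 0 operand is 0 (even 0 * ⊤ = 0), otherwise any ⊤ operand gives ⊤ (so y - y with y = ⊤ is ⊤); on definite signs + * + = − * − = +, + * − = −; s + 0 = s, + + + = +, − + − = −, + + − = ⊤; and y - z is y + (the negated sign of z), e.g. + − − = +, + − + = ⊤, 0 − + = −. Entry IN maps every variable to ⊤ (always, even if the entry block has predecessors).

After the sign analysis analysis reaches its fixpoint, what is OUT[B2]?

Answer: {a: -, b: -, c: -, d: ⊤, e: ⊤, f: ⊤}

Derivation:
Converged values:
  B0:   IN=(all ⊤)   OUT=(all ⊤)
  B1:   IN=(all ⊤)   OUT=(all ⊤)
  B2:   IN=(all ⊤)   OUT={a:-, b:-, c:-; rest ⊤}
  B3:   IN={a:-, b:-; rest ⊤}   OUT={a:-, b:-; rest ⊤}
  B4:   IN={a:-, b:-; rest ⊤}   OUT={a:-, b:-; rest ⊤}
  B5:   IN=(all ⊤)   OUT={f:+; rest ⊤}
  B6:   IN={f:+; rest ⊤}   OUT={f:+; rest ⊤}
  B7:   IN={f:+; rest ⊤}   OUT={a:-, c:+, f:+; rest ⊤}

Merge at B2: IN[B2] = OUT[B1] = {a: ⊤, b: ⊤, c: ⊤, d: ⊤, e: ⊤, f: ⊤}
Applying B2's transfer function to that IN value gives OUT[B2] (row B2 above).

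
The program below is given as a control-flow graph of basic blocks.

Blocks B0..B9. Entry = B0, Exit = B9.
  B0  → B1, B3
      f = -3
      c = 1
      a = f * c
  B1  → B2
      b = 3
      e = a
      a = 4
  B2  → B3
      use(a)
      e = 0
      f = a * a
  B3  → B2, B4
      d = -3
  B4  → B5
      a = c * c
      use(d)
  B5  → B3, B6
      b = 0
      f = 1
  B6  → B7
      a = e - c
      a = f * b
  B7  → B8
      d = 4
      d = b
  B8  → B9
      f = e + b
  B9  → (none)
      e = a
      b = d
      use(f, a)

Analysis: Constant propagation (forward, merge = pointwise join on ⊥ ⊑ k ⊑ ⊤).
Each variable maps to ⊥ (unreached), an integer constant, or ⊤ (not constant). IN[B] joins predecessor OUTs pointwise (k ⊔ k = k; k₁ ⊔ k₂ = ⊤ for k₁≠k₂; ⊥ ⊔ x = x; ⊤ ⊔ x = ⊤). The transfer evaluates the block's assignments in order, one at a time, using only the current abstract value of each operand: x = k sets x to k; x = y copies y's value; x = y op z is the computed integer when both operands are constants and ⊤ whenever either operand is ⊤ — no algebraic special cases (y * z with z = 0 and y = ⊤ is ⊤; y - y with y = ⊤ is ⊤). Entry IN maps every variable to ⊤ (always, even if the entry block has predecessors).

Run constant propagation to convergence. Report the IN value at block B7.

Answer: {a: 0, b: 0, c: 1, d: -3, e: ⊤, f: 1}

Derivation:
Per-block solution:
  B0:  IN=(all ⊤)  OUT={a:-3, c:1, f:-3; rest ⊤}
  B1:  IN={a:-3, c:1, f:-3; rest ⊤}  OUT={a:4, b:3, c:1, e:-3, f:-3; rest ⊤}
  B2:  IN={c:1; rest ⊤}  OUT={c:1, e:0; rest ⊤}
  B3:  IN={c:1; rest ⊤}  OUT={c:1, d:-3; rest ⊤}
  B4:  IN={c:1, d:-3; rest ⊤}  OUT={a:1, c:1, d:-3; rest ⊤}
  B5:  IN={a:1, c:1, d:-3; rest ⊤}  OUT={a:1, b:0, c:1, d:-3, f:1; rest ⊤}
  B6:  IN={a:1, b:0, c:1, d:-3, f:1; rest ⊤}  OUT={a:0, b:0, c:1, d:-3, f:1; rest ⊤}
  B7:  IN={a:0, b:0, c:1, d:-3, f:1; rest ⊤}  OUT={a:0, b:0, c:1, d:0, f:1; rest ⊤}
  B8:  IN={a:0, b:0, c:1, d:0, f:1; rest ⊤}  OUT={a:0, b:0, c:1, d:0; rest ⊤}
  B9:  IN={a:0, b:0, c:1, d:0; rest ⊤}  OUT={a:0, b:0, c:1, d:0, e:0; rest ⊤}

Merge at B7: IN[B7] = OUT[B6] = {a: 0, b: 0, c: 1, d: -3, e: ⊤, f: 1}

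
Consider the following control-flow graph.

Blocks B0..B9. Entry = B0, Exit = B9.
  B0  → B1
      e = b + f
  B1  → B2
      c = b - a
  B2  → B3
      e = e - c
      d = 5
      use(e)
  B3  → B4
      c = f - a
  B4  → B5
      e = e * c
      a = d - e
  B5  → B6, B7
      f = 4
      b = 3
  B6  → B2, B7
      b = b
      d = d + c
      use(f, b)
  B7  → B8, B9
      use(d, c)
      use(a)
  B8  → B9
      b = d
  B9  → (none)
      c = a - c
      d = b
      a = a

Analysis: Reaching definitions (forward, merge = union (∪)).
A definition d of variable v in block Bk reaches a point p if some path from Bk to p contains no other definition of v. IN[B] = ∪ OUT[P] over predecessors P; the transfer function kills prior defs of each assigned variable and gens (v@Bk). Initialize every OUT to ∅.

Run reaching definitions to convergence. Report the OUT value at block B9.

Answer: {a@B9, b@B5, b@B6, b@B8, c@B9, d@B9, e@B4, f@B5}

Working:
Converged values:
  B0: | IN={} | OUT={e@B0}
  B1: | IN={e@B0} | OUT={c@B1, e@B0}
  B2: | IN={a@B4, b@B6, c@B1, c@B3, d@B6, e@B0, e@B4, f@B5} | OUT={a@B4, b@B6, c@B1, c@B3, d@B2, e@B2, f@B5}
  B3: | IN={a@B4, b@B6, c@B1, c@B3, d@B2, e@B2, f@B5} | OUT={a@B4, b@B6, c@B3, d@B2, e@B2, f@B5}
  B4: | IN={a@B4, b@B6, c@B3, d@B2, e@B2, f@B5} | OUT={a@B4, b@B6, c@B3, d@B2, e@B4, f@B5}
  B5: | IN={a@B4, b@B6, c@B3, d@B2, e@B4, f@B5} | OUT={a@B4, b@B5, c@B3, d@B2, e@B4, f@B5}
  B6: | IN={a@B4, b@B5, c@B3, d@B2, e@B4, f@B5} | OUT={a@B4, b@B6, c@B3, d@B6, e@B4, f@B5}
  B7: | IN={a@B4, b@B5, b@B6, c@B3, d@B2, d@B6, e@B4, f@B5} | OUT={a@B4, b@B5, b@B6, c@B3, d@B2, d@B6, e@B4, f@B5}
  B8: | IN={a@B4, b@B5, b@B6, c@B3, d@B2, d@B6, e@B4, f@B5} | OUT={a@B4, b@B8, c@B3, d@B2, d@B6, e@B4, f@B5}
  B9: | IN={a@B4, b@B5, b@B6, b@B8, c@B3, d@B2, d@B6, e@B4, f@B5} | OUT={a@B9, b@B5, b@B6, b@B8, c@B9, d@B9, e@B4, f@B5}

Merge at B9: IN[B9] = OUT[B7] ⊔ OUT[B8] = {a@B4, b@B5, b@B6, b@B8, c@B3, d@B2, d@B6, e@B4, f@B5}
Applying B9's transfer function to that IN value gives OUT[B9] (row B9 above).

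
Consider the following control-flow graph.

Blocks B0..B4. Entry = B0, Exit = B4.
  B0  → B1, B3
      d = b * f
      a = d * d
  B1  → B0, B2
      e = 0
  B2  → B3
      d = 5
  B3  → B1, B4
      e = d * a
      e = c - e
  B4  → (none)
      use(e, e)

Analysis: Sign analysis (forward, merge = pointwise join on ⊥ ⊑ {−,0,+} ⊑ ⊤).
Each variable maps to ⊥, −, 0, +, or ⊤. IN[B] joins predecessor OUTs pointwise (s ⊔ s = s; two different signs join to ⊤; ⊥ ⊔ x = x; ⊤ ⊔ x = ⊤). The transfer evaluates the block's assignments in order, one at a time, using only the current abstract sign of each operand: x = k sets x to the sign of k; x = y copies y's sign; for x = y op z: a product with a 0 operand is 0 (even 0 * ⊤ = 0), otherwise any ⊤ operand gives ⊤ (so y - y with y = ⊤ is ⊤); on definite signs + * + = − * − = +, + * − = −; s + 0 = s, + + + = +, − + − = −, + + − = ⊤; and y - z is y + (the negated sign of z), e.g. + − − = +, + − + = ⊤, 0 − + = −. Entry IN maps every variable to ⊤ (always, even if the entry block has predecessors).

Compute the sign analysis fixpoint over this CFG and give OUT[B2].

Per-block solution:
  B0:  IN=(all ⊤)  OUT=(all ⊤)
  B1:  IN=(all ⊤)  OUT={e:0; rest ⊤}
  B2:  IN={e:0; rest ⊤}  OUT={d:+, e:0; rest ⊤}
  B3:  IN=(all ⊤)  OUT=(all ⊤)
  B4:  IN=(all ⊤)  OUT=(all ⊤)

Merge at B2: IN[B2] = OUT[B1] = {a: ⊤, b: ⊤, c: ⊤, d: ⊤, e: 0, f: ⊤}
Applying B2's transfer function to that IN value gives OUT[B2] (row B2 above).

Answer: {a: ⊤, b: ⊤, c: ⊤, d: +, e: 0, f: ⊤}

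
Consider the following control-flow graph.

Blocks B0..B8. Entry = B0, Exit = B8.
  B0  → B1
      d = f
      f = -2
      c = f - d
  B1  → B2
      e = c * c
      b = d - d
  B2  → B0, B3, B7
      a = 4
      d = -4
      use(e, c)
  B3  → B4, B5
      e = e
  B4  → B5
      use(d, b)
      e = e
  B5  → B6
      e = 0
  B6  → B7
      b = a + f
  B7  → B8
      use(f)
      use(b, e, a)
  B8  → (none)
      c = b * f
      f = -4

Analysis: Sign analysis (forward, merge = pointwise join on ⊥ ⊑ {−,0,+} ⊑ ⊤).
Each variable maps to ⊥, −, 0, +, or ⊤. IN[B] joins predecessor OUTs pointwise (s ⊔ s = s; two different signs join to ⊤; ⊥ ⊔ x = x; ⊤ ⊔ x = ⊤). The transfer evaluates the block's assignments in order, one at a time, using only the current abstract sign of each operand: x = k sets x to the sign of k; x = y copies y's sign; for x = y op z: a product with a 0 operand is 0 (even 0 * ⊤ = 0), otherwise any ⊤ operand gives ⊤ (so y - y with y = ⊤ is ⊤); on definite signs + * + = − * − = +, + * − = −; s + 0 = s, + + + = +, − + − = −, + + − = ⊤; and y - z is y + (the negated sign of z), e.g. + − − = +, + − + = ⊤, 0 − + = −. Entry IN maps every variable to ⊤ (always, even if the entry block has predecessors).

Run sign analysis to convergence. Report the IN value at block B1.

Answer: {a: ⊤, b: ⊤, c: ⊤, d: ⊤, e: ⊤, f: -}

Trace:
Per-block solution:
  B0:   IN=(all ⊤)   OUT={f:-; rest ⊤}
  B1:   IN={f:-; rest ⊤}   OUT={f:-; rest ⊤}
  B2:   IN={f:-; rest ⊤}   OUT={a:+, d:-, f:-; rest ⊤}
  B3:   IN={a:+, d:-, f:-; rest ⊤}   OUT={a:+, d:-, f:-; rest ⊤}
  B4:   IN={a:+, d:-, f:-; rest ⊤}   OUT={a:+, d:-, f:-; rest ⊤}
  B5:   IN={a:+, d:-, f:-; rest ⊤}   OUT={a:+, d:-, e:0, f:-; rest ⊤}
  B6:   IN={a:+, d:-, e:0, f:-; rest ⊤}   OUT={a:+, d:-, e:0, f:-; rest ⊤}
  B7:   IN={a:+, d:-, f:-; rest ⊤}   OUT={a:+, d:-, f:-; rest ⊤}
  B8:   IN={a:+, d:-, f:-; rest ⊤}   OUT={a:+, d:-, f:-; rest ⊤}

Merge at B1: IN[B1] = OUT[B0] = {a: ⊤, b: ⊤, c: ⊤, d: ⊤, e: ⊤, f: -}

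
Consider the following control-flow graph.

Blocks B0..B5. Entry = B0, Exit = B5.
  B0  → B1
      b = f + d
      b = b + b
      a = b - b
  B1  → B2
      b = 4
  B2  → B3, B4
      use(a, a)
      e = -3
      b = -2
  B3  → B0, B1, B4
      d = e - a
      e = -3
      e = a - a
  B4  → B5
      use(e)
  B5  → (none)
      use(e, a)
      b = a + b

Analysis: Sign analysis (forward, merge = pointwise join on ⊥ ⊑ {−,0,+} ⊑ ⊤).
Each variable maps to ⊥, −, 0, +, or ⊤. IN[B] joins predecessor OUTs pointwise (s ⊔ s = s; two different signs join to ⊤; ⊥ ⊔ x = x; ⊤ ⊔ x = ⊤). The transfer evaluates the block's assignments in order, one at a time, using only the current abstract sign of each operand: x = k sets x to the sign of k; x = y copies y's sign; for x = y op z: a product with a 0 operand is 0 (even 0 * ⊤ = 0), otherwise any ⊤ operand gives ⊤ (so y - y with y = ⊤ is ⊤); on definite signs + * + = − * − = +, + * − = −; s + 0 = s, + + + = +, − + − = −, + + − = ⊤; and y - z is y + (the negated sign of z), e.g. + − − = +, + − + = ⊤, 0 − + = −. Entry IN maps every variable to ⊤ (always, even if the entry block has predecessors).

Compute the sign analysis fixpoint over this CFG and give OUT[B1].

Answer: {a: ⊤, b: +, c: ⊤, d: ⊤, e: ⊤, f: ⊤}

Working:
Fixpoint table:
  B0:  IN=(all ⊤)  OUT=(all ⊤)
  B1:  IN=(all ⊤)  OUT={b:+; rest ⊤}
  B2:  IN={b:+; rest ⊤}  OUT={b:-, e:-; rest ⊤}
  B3:  IN={b:-, e:-; rest ⊤}  OUT={b:-; rest ⊤}
  B4:  IN={b:-; rest ⊤}  OUT={b:-; rest ⊤}
  B5:  IN={b:-; rest ⊤}  OUT=(all ⊤)

Merge at B1: IN[B1] = OUT[B0] ⊔ OUT[B3] = {a: ⊤, b: ⊤, c: ⊤, d: ⊤, e: ⊤, f: ⊤}
Applying B1's transfer function to that IN value gives OUT[B1] (row B1 above).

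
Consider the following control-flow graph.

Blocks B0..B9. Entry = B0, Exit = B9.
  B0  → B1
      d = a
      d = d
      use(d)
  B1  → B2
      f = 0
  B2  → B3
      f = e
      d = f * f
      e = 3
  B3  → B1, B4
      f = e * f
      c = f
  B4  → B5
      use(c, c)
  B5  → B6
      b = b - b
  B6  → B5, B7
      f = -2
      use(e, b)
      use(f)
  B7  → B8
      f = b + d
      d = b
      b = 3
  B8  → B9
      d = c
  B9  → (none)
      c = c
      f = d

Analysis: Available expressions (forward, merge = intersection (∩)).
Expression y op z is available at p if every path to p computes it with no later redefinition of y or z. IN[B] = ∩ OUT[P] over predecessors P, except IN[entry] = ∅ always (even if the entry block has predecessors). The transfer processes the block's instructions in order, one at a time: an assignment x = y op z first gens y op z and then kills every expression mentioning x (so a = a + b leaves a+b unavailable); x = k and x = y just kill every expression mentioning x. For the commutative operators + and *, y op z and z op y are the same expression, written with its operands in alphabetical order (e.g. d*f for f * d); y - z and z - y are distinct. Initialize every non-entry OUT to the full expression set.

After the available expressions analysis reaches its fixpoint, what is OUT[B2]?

Per-block solution:
  B0:   IN={}   OUT={}
  B1:   IN={}   OUT={}
  B2:   IN={}   OUT={f*f}
  B3:   IN={f*f}   OUT={}
  B4:   IN={}   OUT={}
  B5:   IN={}   OUT={}
  B6:   IN={}   OUT={}
  B7:   IN={}   OUT={}
  B8:   IN={}   OUT={}
  B9:   IN={}   OUT={}

Merge at B2: IN[B2] = OUT[B1] = {}
Applying B2's transfer function to that IN value gives OUT[B2] (row B2 above).

Answer: {f*f}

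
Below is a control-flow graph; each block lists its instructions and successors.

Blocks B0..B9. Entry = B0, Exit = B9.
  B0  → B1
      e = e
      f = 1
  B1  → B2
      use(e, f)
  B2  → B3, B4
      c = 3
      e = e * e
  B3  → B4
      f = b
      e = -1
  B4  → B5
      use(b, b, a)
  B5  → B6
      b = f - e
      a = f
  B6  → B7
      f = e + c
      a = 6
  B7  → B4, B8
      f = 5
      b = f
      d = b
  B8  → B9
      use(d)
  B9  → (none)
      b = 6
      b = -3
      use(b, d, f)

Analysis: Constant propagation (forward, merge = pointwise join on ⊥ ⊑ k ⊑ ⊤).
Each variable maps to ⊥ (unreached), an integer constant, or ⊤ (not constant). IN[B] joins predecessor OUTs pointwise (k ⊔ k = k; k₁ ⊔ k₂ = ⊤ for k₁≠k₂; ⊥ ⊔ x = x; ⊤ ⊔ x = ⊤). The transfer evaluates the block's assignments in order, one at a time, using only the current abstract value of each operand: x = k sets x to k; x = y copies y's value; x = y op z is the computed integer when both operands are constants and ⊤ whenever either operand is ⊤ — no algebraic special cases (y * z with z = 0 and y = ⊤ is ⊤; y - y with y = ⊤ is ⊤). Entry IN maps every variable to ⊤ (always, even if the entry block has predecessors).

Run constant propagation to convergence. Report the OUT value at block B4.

Fixpoint table:
  B0:   IN=(all ⊤)   OUT={f:1; rest ⊤}
  B1:   IN={f:1; rest ⊤}   OUT={f:1; rest ⊤}
  B2:   IN={f:1; rest ⊤}   OUT={c:3, f:1; rest ⊤}
  B3:   IN={c:3, f:1; rest ⊤}   OUT={c:3, e:-1; rest ⊤}
  B4:   IN={c:3; rest ⊤}   OUT={c:3; rest ⊤}
  B5:   IN={c:3; rest ⊤}   OUT={c:3; rest ⊤}
  B6:   IN={c:3; rest ⊤}   OUT={a:6, c:3; rest ⊤}
  B7:   IN={a:6, c:3; rest ⊤}   OUT={a:6, b:5, c:3, d:5, f:5; rest ⊤}
  B8:   IN={a:6, b:5, c:3, d:5, f:5; rest ⊤}   OUT={a:6, b:5, c:3, d:5, f:5; rest ⊤}
  B9:   IN={a:6, b:5, c:3, d:5, f:5; rest ⊤}   OUT={a:6, b:-3, c:3, d:5, f:5; rest ⊤}

Merge at B4: IN[B4] = OUT[B2] ⊔ OUT[B3] ⊔ OUT[B7] = {a: ⊤, b: ⊤, c: 3, d: ⊤, e: ⊤, f: ⊤}
Applying B4's transfer function to that IN value gives OUT[B4] (row B4 above).

Answer: {a: ⊤, b: ⊤, c: 3, d: ⊤, e: ⊤, f: ⊤}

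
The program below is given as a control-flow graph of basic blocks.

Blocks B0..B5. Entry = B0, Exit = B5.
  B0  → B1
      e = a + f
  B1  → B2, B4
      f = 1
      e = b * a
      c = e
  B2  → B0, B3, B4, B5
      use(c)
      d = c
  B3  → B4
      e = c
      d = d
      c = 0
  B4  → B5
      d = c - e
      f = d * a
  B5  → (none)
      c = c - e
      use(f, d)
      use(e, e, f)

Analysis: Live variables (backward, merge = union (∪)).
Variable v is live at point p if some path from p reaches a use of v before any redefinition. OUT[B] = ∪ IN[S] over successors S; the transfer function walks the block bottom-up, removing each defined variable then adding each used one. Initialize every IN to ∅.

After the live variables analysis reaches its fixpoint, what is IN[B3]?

Fixpoint table:
  B0:   IN={a, b, f}   OUT={a, b}
  B1:   IN={a, b}   OUT={a, b, c, e, f}
  B2:   IN={a, b, c, e, f}   OUT={a, b, c, d, e, f}
  B3:   IN={a, c, d}   OUT={a, c, e}
  B4:   IN={a, c, e}   OUT={c, d, e, f}
  B5:   IN={c, d, e, f}   OUT={}

Merge at B3: OUT[B3] = IN[B4] = {a, c, e}
Applying B3's transfer function to that OUT value gives IN[B3] (row B3 above).

Answer: {a, c, d}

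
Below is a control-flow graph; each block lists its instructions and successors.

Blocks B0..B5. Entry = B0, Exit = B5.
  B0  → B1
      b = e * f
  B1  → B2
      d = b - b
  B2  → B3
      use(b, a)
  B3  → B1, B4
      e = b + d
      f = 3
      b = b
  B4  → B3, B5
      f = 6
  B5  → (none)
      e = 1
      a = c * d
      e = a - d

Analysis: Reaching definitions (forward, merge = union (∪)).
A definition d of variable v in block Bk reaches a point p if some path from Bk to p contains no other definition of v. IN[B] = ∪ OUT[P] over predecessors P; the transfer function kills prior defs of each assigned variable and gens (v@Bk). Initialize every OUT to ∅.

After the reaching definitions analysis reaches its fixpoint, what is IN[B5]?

Answer: {b@B3, d@B1, e@B3, f@B4}

Derivation:
Per-block solution:
  B0: | IN={} | OUT={b@B0}
  B1: | IN={b@B0, b@B3, d@B1, e@B3, f@B3} | OUT={b@B0, b@B3, d@B1, e@B3, f@B3}
  B2: | IN={b@B0, b@B3, d@B1, e@B3, f@B3} | OUT={b@B0, b@B3, d@B1, e@B3, f@B3}
  B3: | IN={b@B0, b@B3, d@B1, e@B3, f@B3, f@B4} | OUT={b@B3, d@B1, e@B3, f@B3}
  B4: | IN={b@B3, d@B1, e@B3, f@B3} | OUT={b@B3, d@B1, e@B3, f@B4}
  B5: | IN={b@B3, d@B1, e@B3, f@B4} | OUT={a@B5, b@B3, d@B1, e@B5, f@B4}

Merge at B5: IN[B5] = OUT[B4] = {b@B3, d@B1, e@B3, f@B4}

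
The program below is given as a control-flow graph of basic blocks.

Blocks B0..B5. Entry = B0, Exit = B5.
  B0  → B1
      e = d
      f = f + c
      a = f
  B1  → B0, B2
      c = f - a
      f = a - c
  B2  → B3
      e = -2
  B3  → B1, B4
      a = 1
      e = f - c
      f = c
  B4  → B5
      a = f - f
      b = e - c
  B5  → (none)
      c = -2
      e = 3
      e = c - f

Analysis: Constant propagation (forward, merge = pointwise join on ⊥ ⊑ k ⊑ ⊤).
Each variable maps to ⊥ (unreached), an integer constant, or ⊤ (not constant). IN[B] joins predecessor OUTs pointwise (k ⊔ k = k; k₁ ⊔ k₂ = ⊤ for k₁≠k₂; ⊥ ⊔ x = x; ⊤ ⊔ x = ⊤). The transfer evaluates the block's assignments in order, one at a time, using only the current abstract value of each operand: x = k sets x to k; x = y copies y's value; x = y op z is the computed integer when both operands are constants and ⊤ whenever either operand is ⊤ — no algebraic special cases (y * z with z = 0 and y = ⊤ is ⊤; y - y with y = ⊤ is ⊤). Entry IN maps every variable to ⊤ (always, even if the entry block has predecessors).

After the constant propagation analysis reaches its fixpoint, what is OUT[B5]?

Converged values:
  B0:  IN=(all ⊤)  OUT=(all ⊤)
  B1:  IN=(all ⊤)  OUT=(all ⊤)
  B2:  IN=(all ⊤)  OUT={e:-2; rest ⊤}
  B3:  IN={e:-2; rest ⊤}  OUT={a:1; rest ⊤}
  B4:  IN={a:1; rest ⊤}  OUT=(all ⊤)
  B5:  IN=(all ⊤)  OUT={c:-2; rest ⊤}

Merge at B5: IN[B5] = OUT[B4] = {a: ⊤, b: ⊤, c: ⊤, d: ⊤, e: ⊤, f: ⊤}
Applying B5's transfer function to that IN value gives OUT[B5] (row B5 above).

Answer: {a: ⊤, b: ⊤, c: -2, d: ⊤, e: ⊤, f: ⊤}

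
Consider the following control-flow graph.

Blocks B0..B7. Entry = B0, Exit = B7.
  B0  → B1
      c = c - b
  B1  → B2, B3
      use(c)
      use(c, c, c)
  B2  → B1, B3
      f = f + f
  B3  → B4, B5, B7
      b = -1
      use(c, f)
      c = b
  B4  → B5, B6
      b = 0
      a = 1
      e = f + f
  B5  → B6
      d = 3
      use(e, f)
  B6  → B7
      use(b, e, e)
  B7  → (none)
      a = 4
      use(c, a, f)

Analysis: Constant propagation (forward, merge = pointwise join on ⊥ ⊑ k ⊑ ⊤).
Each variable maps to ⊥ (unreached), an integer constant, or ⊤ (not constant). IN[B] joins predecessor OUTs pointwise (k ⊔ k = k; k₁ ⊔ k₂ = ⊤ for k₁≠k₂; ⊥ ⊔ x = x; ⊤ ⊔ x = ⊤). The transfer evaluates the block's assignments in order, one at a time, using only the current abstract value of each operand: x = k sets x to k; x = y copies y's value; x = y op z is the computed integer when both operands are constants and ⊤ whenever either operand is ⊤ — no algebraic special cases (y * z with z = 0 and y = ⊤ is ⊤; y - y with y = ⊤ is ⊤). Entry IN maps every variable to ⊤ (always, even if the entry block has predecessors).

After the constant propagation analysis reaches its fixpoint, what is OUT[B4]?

Fixpoint table:
  B0:  IN=(all ⊤)  OUT=(all ⊤)
  B1:  IN=(all ⊤)  OUT=(all ⊤)
  B2:  IN=(all ⊤)  OUT=(all ⊤)
  B3:  IN=(all ⊤)  OUT={b:-1, c:-1; rest ⊤}
  B4:  IN={b:-1, c:-1; rest ⊤}  OUT={a:1, b:0, c:-1; rest ⊤}
  B5:  IN={c:-1; rest ⊤}  OUT={c:-1, d:3; rest ⊤}
  B6:  IN={c:-1; rest ⊤}  OUT={c:-1; rest ⊤}
  B7:  IN={c:-1; rest ⊤}  OUT={a:4, c:-1; rest ⊤}

Merge at B4: IN[B4] = OUT[B3] = {a: ⊤, b: -1, c: -1, d: ⊤, e: ⊤, f: ⊤}
Applying B4's transfer function to that IN value gives OUT[B4] (row B4 above).

Answer: {a: 1, b: 0, c: -1, d: ⊤, e: ⊤, f: ⊤}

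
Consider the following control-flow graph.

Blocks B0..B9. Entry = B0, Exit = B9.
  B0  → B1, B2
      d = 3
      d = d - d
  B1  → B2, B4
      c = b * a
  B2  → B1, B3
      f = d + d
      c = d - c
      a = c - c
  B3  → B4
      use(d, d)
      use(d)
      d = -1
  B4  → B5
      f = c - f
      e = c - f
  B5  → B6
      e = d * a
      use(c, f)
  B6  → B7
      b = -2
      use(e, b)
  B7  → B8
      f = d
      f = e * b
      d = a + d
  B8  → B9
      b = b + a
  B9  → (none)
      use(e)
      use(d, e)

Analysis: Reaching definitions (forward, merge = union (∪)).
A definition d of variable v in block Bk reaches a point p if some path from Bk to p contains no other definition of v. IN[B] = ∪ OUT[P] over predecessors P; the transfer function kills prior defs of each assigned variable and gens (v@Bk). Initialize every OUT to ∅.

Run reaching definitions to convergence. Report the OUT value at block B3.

Answer: {a@B2, c@B2, d@B3, f@B2}

Trace:
Per-block solution:
  B0:  IN={}  OUT={d@B0}
  B1:  IN={a@B2, c@B2, d@B0, f@B2}  OUT={a@B2, c@B1, d@B0, f@B2}
  B2:  IN={a@B2, c@B1, d@B0, f@B2}  OUT={a@B2, c@B2, d@B0, f@B2}
  B3:  IN={a@B2, c@B2, d@B0, f@B2}  OUT={a@B2, c@B2, d@B3, f@B2}
  B4:  IN={a@B2, c@B1, c@B2, d@B0, d@B3, f@B2}  OUT={a@B2, c@B1, c@B2, d@B0, d@B3, e@B4, f@B4}
  B5:  IN={a@B2, c@B1, c@B2, d@B0, d@B3, e@B4, f@B4}  OUT={a@B2, c@B1, c@B2, d@B0, d@B3, e@B5, f@B4}
  B6:  IN={a@B2, c@B1, c@B2, d@B0, d@B3, e@B5, f@B4}  OUT={a@B2, b@B6, c@B1, c@B2, d@B0, d@B3, e@B5, f@B4}
  B7:  IN={a@B2, b@B6, c@B1, c@B2, d@B0, d@B3, e@B5, f@B4}  OUT={a@B2, b@B6, c@B1, c@B2, d@B7, e@B5, f@B7}
  B8:  IN={a@B2, b@B6, c@B1, c@B2, d@B7, e@B5, f@B7}  OUT={a@B2, b@B8, c@B1, c@B2, d@B7, e@B5, f@B7}
  B9:  IN={a@B2, b@B8, c@B1, c@B2, d@B7, e@B5, f@B7}  OUT={a@B2, b@B8, c@B1, c@B2, d@B7, e@B5, f@B7}

Merge at B3: IN[B3] = OUT[B2] = {a@B2, c@B2, d@B0, f@B2}
Applying B3's transfer function to that IN value gives OUT[B3] (row B3 above).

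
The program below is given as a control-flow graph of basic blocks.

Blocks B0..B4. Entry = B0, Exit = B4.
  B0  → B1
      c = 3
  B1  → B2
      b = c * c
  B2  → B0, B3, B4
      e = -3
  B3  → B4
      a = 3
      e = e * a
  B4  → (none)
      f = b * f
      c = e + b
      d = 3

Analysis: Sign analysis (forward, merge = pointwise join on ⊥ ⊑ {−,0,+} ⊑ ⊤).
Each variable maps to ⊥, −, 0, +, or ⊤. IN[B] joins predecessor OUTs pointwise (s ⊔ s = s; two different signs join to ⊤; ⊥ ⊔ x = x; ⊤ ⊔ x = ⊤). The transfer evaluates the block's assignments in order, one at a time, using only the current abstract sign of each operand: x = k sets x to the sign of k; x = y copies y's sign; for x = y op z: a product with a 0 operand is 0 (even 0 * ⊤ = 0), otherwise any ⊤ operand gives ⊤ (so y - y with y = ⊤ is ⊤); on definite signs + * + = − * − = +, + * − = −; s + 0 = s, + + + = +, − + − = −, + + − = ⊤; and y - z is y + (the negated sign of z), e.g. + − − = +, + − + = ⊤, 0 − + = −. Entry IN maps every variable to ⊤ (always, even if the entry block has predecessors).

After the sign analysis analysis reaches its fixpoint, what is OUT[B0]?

Answer: {a: ⊤, b: ⊤, c: +, d: ⊤, e: ⊤, f: ⊤}

Trace:
Fixpoint table:
  B0:   IN=(all ⊤)   OUT={c:+; rest ⊤}
  B1:   IN={c:+; rest ⊤}   OUT={b:+, c:+; rest ⊤}
  B2:   IN={b:+, c:+; rest ⊤}   OUT={b:+, c:+, e:-; rest ⊤}
  B3:   IN={b:+, c:+, e:-; rest ⊤}   OUT={a:+, b:+, c:+, e:-; rest ⊤}
  B4:   IN={b:+, c:+, e:-; rest ⊤}   OUT={b:+, d:+, e:-; rest ⊤}

Merge at B0 (entry node, so the boundary value (all ⊤) is joined with the incoming edge(s)): IN[B0] = (all ⊤) ⊔ OUT[B2] = {a: ⊤, b: ⊤, c: ⊤, d: ⊤, e: ⊤, f: ⊤}
Applying B0's transfer function to that IN value gives OUT[B0] (row B0 above).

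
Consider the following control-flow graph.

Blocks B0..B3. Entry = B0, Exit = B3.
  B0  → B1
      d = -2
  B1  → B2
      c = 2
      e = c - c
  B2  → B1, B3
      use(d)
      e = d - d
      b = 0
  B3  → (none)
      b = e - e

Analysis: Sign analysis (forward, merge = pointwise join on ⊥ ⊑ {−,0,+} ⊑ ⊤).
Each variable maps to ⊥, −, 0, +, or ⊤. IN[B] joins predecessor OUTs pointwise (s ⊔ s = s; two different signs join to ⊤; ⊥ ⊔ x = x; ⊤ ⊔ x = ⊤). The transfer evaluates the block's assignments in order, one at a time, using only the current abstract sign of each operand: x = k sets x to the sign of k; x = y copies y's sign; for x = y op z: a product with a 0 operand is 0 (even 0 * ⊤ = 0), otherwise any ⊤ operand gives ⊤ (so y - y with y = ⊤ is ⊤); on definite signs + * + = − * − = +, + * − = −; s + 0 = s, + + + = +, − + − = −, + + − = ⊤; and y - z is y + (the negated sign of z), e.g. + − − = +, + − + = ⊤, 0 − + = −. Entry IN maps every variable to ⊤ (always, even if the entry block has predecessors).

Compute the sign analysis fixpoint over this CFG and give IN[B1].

Answer: {a: ⊤, b: ⊤, c: ⊤, d: -, e: ⊤, f: ⊤}

Derivation:
Per-block solution:
  B0:  IN=(all ⊤)  OUT={d:-; rest ⊤}
  B1:  IN={d:-; rest ⊤}  OUT={c:+, d:-; rest ⊤}
  B2:  IN={c:+, d:-; rest ⊤}  OUT={b:0, c:+, d:-; rest ⊤}
  B3:  IN={b:0, c:+, d:-; rest ⊤}  OUT={c:+, d:-; rest ⊤}

Merge at B1: IN[B1] = OUT[B0] ⊔ OUT[B2] = {a: ⊤, b: ⊤, c: ⊤, d: -, e: ⊤, f: ⊤}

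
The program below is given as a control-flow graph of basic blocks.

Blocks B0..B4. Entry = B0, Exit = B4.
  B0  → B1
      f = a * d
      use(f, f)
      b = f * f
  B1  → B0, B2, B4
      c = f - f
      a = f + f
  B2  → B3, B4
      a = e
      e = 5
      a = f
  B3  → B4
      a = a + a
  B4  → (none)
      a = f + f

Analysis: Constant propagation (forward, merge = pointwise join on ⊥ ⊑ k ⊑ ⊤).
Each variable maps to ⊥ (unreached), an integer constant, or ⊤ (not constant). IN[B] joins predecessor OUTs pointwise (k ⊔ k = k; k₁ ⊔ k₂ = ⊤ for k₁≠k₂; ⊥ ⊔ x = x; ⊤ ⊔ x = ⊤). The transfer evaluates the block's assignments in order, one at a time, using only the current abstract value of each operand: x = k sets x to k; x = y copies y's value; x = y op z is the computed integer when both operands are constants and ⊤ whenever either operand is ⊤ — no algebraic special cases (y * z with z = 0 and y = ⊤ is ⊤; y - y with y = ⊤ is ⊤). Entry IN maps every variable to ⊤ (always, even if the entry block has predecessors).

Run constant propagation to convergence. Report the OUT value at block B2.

Per-block solution:
  B0:   IN=(all ⊤)   OUT=(all ⊤)
  B1:   IN=(all ⊤)   OUT=(all ⊤)
  B2:   IN=(all ⊤)   OUT={e:5; rest ⊤}
  B3:   IN={e:5; rest ⊤}   OUT={e:5; rest ⊤}
  B4:   IN=(all ⊤)   OUT=(all ⊤)

Merge at B2: IN[B2] = OUT[B1] = {a: ⊤, b: ⊤, c: ⊤, d: ⊤, e: ⊤, f: ⊤}
Applying B2's transfer function to that IN value gives OUT[B2] (row B2 above).

Answer: {a: ⊤, b: ⊤, c: ⊤, d: ⊤, e: 5, f: ⊤}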